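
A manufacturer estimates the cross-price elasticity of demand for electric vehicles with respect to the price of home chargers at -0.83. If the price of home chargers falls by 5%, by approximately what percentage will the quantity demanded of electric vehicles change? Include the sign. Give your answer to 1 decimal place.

%ΔQ ≈ ε × %ΔP of home chargers = -0.83 × (-5%) = 4.2%.

4.2%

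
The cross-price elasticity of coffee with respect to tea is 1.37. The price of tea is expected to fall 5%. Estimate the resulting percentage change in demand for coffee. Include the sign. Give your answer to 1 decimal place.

%ΔQ ≈ ε × %ΔP of tea = 1.37 × (-5%) = -6.9%.

-6.9%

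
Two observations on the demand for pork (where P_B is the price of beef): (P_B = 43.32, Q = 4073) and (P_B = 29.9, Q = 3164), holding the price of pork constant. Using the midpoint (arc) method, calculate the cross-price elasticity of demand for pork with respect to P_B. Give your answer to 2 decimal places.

0.69

ΔQ_A = 3164 − 4073 = -909; ΔP_B = 29.9 − 43.32 = -13.42.
Midpoints: Q̄_A = 3618.5, P̄_B = 36.61.
ε = (ΔQ_A/Q̄_A)/(ΔP_B/P̄_B) = (-909/3618.5)/(-13.42/36.61) ≈ 0.69.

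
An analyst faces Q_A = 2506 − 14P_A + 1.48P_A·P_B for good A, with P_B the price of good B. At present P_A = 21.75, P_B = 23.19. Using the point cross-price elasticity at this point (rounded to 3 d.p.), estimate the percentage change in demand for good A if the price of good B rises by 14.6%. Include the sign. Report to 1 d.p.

3.7%

At P_A = 21.75, P_B = 23.19: Q_A = 2947.986.
∂Q_A/∂P_B = 1.48P_A = 32.1900.
ε = (∂Q_A/∂P_B)(P_B/Q_A) = 32.1900 × 23.19/2947.986 ≈ 0.253.
%ΔQ_A ≈ ε × %ΔP_B = 0.253 × (14.6%) = 3.7%.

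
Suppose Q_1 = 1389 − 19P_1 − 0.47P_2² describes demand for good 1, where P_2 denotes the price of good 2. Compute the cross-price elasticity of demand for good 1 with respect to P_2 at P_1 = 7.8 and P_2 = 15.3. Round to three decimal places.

At P_1 = 7.8 and P_2 = 15.3: Q_1 = 1130.778.
∂Q_1/∂P_2 = -0.94P_2 = -0.94(15.3) = -14.3820.
ε = (∂Q_1/∂P_2)(P_2/Q_1) = -14.3820 × (15.3/1130.778) ≈ -0.195.
ε < 0: complements.

-0.195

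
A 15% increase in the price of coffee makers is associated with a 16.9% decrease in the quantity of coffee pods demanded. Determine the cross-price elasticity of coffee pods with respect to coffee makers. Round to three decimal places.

ε = (%ΔQ of coffee pods) / (%ΔP of coffee makers) = (-16.9%) / (15%) ≈ -1.127.
Negative cross-price elasticity: complements.

-1.127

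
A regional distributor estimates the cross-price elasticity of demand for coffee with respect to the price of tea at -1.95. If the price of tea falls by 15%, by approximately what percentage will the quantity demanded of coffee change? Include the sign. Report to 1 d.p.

%ΔQ ≈ ε × %ΔP of tea = -1.95 × (-15%) = 29.3%.
Demand for coffee rises by about 29.3%.

29.3%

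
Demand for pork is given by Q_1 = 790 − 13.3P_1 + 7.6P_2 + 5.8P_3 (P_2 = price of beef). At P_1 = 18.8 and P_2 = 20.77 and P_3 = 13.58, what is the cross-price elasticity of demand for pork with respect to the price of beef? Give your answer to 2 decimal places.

At P_1 = 18.8 and P_2 = 20.77 and P_3 = 13.58: Q_1 = 776.576.
∂Q_1/∂P_2 = 7.6.
ε = (∂Q_1/∂P_2)(P_2/Q_1) = 7.6 × (20.77/776.576) ≈ 0.20.
Since ε > 0, pork and beef are substitutes.

0.20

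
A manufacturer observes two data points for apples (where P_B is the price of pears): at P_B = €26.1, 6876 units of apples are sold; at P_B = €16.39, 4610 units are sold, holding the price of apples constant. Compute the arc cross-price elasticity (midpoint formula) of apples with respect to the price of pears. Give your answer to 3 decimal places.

ΔQ_A = 4610 − 6876 = -2266; ΔP_B = 16.39 − 26.1 = -9.71.
Midpoints: Q̄_A = 5743.0, P̄_B = 21.25.
ε = (ΔQ_A/Q̄_A)/(ΔP_B/P̄_B) = (-2266/5743.0)/(-9.71/21.25) ≈ 0.863.
ε > 0: apples and pears are substitutes.

0.863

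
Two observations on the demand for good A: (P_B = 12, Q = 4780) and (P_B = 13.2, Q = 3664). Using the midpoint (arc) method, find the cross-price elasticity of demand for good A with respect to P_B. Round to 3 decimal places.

-2.775

ΔQ_A = 3664 − 4780 = -1116; ΔP_B = 13.2 − 12 = 1.2.
Midpoints: Q̄_A = 4222.0, P̄_B = 12.60.
ε = (ΔQ_A/Q̄_A)/(ΔP_B/P̄_B) = (-1116/4222.0)/(1.2/12.60) ≈ -2.775.
ε < 0: good A and good B are complements.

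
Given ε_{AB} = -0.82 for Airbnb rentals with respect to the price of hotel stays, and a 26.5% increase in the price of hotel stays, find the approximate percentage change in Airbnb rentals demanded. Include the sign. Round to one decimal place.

%ΔQ ≈ ε × %ΔP of hotel stays = -0.82 × (26.5%) = -21.7%.

-21.7%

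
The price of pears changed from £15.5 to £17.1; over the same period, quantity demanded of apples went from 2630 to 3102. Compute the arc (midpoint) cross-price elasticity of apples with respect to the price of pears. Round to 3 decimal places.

ΔQ_A = 3102 − 2630 = 472; ΔP_B = 17.1 − 15.5 = 1.6.
Midpoints: Q̄_A = 2866.0, P̄_B = 16.30.
ε = (ΔQ_A/Q̄_A)/(ΔP_B/P̄_B) = (472/2866.0)/(1.6/16.30) ≈ 1.678.

1.678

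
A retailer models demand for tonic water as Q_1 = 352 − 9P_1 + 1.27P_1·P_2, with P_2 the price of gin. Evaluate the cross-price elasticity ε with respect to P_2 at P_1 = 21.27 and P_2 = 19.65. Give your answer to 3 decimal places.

At P_1 = 21.27 and P_2 = 19.65: Q_1 = 691.373.
∂Q_1/∂P_2 = 1.27P_1 = 1.27(21.27) = 27.0129.
ε = (∂Q_1/∂P_2)(P_2/Q_1) = 27.0129 × (19.65/691.373) ≈ 0.768.
ε > 0: substitutes.

0.768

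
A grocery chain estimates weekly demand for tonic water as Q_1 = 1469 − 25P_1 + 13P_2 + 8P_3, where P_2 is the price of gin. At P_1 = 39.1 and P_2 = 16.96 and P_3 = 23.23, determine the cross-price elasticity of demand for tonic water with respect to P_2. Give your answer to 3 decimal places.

At P_1 = 39.1 and P_2 = 16.96 and P_3 = 23.23: Q_1 = 897.82.
∂Q_1/∂P_2 = 13.
ε = (∂Q_1/∂P_2)(P_2/Q_1) = 13 × (16.96/897.82) ≈ 0.246.
Since ε > 0, tonic water and gin are substitutes.

0.246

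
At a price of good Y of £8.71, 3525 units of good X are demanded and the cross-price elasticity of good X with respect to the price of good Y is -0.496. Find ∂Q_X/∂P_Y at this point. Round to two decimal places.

ε = (∂Q_X/∂P_Y)·(P_Y/Q_X) ⇒ ∂Q_X/∂P_Y = ε·Q_X/P_Y = -0.496 × 3525/8.71 ≈ -200.73.

-200.73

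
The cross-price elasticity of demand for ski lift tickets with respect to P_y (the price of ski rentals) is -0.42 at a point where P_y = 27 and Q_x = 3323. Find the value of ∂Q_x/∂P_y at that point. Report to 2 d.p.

-51.69

ε = (∂Q_x/∂P_y)·(P_y/Q_x) ⇒ ∂Q_x/∂P_y = ε·Q_x/P_y = -0.42 × 3323/27 ≈ -51.69.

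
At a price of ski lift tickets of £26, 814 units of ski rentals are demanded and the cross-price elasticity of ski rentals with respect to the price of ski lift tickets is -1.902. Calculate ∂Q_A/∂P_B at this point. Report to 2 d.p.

-59.55

ε = (∂Q_A/∂P_B)·(P_B/Q_A) ⇒ ∂Q_A/∂P_B = ε·Q_A/P_B = -1.902 × 814/26 ≈ -59.55.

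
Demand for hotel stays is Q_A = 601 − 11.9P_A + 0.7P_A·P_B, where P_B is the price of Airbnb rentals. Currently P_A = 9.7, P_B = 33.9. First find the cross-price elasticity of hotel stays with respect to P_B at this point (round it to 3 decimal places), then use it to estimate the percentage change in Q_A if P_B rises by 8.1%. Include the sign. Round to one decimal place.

At P_A = 9.7, P_B = 33.9: Q_A = 715.751.
∂Q_A/∂P_B = 0.7P_A = 6.7900.
ε = (∂Q_A/∂P_B)(P_B/Q_A) = 6.7900 × 33.9/715.751 ≈ 0.322.
%ΔQ_A ≈ ε × %ΔP_B = 0.322 × (8.1%) = 2.6%.

2.6%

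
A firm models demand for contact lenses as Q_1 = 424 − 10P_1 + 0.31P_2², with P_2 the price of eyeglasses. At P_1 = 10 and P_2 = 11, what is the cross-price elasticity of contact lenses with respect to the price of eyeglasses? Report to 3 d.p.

0.208

At P_1 = 10 and P_2 = 11: Q_1 = 361.51.
∂Q_1/∂P_2 = 0.62P_2 = 0.62(11) = 6.8200.
ε = (∂Q_1/∂P_2)(P_2/Q_1) = 6.8200 × (11/361.51) ≈ 0.208.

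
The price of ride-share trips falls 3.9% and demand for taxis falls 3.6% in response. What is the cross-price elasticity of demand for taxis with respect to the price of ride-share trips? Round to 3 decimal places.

0.923

ε = (%ΔQ of taxis) / (%ΔP of ride-share trips) = (-3.6%) / (-3.9%) ≈ 0.923.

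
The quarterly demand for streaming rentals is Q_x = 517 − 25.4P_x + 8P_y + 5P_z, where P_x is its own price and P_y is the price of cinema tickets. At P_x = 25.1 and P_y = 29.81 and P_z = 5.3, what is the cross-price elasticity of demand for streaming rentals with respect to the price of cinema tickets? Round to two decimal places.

At P_x = 25.1 and P_y = 29.81 and P_z = 5.3: Q_x = 144.44.
∂Q_x/∂P_y = 8.
ε = (∂Q_x/∂P_y)(P_y/Q_x) = 8 × (29.81/144.44) ≈ 1.65.

1.65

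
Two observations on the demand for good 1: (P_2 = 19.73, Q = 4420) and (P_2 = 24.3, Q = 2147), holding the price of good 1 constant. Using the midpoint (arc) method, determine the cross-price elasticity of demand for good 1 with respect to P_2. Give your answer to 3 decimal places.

-3.335

ΔQ_1 = 2147 − 4420 = -2273; ΔP_2 = 24.3 − 19.73 = 4.57.
Midpoints: Q̄_1 = 3283.5, P̄_2 = 22.02.
ε = (ΔQ_1/Q̄_1)/(ΔP_2/P̄_2) = (-2273/3283.5)/(4.57/22.02) ≈ -3.335.
ε < 0: good 1 and good 2 are complements.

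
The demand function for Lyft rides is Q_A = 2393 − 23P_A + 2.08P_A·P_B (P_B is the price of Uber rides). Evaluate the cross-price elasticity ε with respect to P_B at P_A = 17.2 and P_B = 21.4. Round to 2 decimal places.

At P_A = 17.2 and P_B = 21.4: Q_A = 2763.006.
∂Q_A/∂P_B = 2.08P_A = 2.08(17.2) = 35.7760.
ε = (∂Q_A/∂P_B)(P_B/Q_A) = 35.7760 × (21.4/2763.006) ≈ 0.28.

0.28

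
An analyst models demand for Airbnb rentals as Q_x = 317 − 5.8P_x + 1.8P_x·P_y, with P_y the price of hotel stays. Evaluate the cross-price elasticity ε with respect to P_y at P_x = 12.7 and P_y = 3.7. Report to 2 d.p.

0.26

At P_x = 12.7 and P_y = 3.7: Q_x = 327.922.
∂Q_x/∂P_y = 1.8P_x = 1.8(12.7) = 22.8600.
ε = (∂Q_x/∂P_y)(P_y/Q_x) = 22.8600 × (3.7/327.922) ≈ 0.26.
ε > 0: substitutes.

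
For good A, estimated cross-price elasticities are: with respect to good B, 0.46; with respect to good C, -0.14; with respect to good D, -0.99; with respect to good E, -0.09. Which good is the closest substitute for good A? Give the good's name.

good B

Substitutes have ε > 0. Among the positive values, 0.46 (good B) is largest.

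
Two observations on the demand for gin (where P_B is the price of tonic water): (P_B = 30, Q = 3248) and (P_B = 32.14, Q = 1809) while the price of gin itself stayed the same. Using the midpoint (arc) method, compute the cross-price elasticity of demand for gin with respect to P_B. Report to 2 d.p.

ΔQ_A = 1809 − 3248 = -1439; ΔP_B = 32.14 − 30 = 2.14.
Midpoints: Q̄_A = 2528.5, P̄_B = 31.07.
ε = (ΔQ_A/Q̄_A)/(ΔP_B/P̄_B) = (-1439/2528.5)/(2.14/31.07) ≈ -8.26.

-8.26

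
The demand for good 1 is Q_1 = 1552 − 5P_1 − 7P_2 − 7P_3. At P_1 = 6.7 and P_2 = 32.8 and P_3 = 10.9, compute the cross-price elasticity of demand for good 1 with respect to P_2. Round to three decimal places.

At P_1 = 6.7 and P_2 = 32.8 and P_3 = 10.9: Q_1 = 1212.6.
∂Q_1/∂P_2 = -7.
ε = (∂Q_1/∂P_2)(P_2/Q_1) = -7 × (32.8/1212.6) ≈ -0.189.
Since ε < 0, good 1 and good 2 are complements.

-0.189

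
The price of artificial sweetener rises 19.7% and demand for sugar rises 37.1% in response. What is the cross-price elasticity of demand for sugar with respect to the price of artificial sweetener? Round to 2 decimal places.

1.88

ε = (%ΔQ of sugar) / (%ΔP of artificial sweetener) = (37.1%) / (19.7%) ≈ 1.88.
Positive cross-price elasticity: substitutes.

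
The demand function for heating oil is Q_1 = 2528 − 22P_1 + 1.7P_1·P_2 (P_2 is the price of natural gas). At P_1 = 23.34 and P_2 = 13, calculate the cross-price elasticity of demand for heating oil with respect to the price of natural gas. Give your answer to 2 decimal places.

At P_1 = 23.34 and P_2 = 13: Q_1 = 2530.334.
∂Q_1/∂P_2 = 1.7P_1 = 1.7(23.34) = 39.6780.
ε = (∂Q_1/∂P_2)(P_2/Q_1) = 39.6780 × (13/2530.334) ≈ 0.20.
ε > 0: substitutes.

0.20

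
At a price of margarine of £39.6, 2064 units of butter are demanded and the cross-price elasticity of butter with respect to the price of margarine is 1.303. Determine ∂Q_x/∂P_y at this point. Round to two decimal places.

ε = (∂Q_x/∂P_y)·(P_y/Q_x) ⇒ ∂Q_x/∂P_y = ε·Q_x/P_y = 1.303 × 2064/39.6 ≈ 67.91.

67.91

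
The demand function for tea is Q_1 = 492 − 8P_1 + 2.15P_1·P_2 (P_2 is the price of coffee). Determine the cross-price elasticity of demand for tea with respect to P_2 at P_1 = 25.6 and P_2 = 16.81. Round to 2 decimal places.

At P_1 = 25.6 and P_2 = 16.81: Q_1 = 1212.422.
∂Q_1/∂P_2 = 2.15P_1 = 2.15(25.6) = 55.0400.
ε = (∂Q_1/∂P_2)(P_2/Q_1) = 55.0400 × (16.81/1212.422) ≈ 0.76.

0.76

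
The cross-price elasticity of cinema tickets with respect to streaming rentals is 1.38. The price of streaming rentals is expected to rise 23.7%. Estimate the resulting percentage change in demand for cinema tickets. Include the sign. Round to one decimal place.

%ΔQ ≈ ε × %ΔP of streaming rentals = 1.38 × (23.7%) = 32.7%.

32.7%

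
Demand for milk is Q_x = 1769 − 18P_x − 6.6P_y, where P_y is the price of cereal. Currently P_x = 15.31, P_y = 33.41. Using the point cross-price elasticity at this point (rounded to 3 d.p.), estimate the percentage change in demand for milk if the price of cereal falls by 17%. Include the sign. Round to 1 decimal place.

2.9%

At P_x = 15.31, P_y = 33.41: Q_x = 1272.914.
∂Q_x/∂P_y = -6.6.
ε = (∂Q_x/∂P_y)(P_y/Q_x) = -6.6000 × 33.41/1272.914 ≈ -0.173.
%ΔQ_x ≈ ε × %ΔP_y = -0.173 × (-17%) = 2.9%.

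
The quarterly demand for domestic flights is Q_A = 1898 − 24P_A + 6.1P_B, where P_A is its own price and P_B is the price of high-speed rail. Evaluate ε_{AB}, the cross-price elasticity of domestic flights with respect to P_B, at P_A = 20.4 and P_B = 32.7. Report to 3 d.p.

At P_A = 20.4 and P_B = 32.7: Q_A = 1607.87.
∂Q_A/∂P_B = 6.1.
ε = (∂Q_A/∂P_B)(P_B/Q_A) = 6.1 × (32.7/1607.87) ≈ 0.124.

0.124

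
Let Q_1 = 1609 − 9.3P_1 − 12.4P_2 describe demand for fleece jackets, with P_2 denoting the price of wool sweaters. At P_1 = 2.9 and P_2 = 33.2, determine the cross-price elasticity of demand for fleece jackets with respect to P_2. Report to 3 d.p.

-0.352

At P_1 = 2.9 and P_2 = 33.2: Q_1 = 1170.35.
∂Q_1/∂P_2 = -12.4.
ε = (∂Q_1/∂P_2)(P_2/Q_1) = -12.4 × (33.2/1170.35) ≈ -0.352.
Since ε < 0, fleece jackets and wool sweaters are complements.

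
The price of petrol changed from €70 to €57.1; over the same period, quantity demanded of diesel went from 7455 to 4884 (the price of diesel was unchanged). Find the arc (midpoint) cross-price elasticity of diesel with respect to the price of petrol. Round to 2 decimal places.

ΔQ_A = 4884 − 7455 = -2571; ΔP_B = 57.1 − 70 = -12.9.
Midpoints: Q̄_A = 6169.5, P̄_B = 63.55.
ε = (ΔQ_A/Q̄_A)/(ΔP_B/P̄_B) = (-2571/6169.5)/(-12.9/63.55) ≈ 2.05.
ε > 0: diesel and petrol are substitutes.

2.05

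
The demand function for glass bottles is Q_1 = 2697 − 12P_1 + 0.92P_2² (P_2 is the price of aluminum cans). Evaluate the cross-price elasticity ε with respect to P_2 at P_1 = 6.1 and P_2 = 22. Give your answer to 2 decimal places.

At P_1 = 6.1 and P_2 = 22: Q_1 = 3069.08.
∂Q_1/∂P_2 = 1.84P_2 = 1.84(22) = 40.4800.
ε = (∂Q_1/∂P_2)(P_2/Q_1) = 40.4800 × (22/3069.08) ≈ 0.29.

0.29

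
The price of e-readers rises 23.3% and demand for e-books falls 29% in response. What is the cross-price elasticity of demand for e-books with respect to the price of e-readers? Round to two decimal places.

ε = (%ΔQ of e-books) / (%ΔP of e-readers) = (-29%) / (23.3%) ≈ -1.24.
Negative cross-price elasticity: complements.

-1.24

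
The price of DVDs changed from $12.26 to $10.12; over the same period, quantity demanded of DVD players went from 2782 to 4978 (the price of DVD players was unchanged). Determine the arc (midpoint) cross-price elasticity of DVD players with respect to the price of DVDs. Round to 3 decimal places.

ΔQ_A = 4978 − 2782 = 2196; ΔP_B = 10.12 − 12.26 = -2.14.
Midpoints: Q̄_A = 3880.0, P̄_B = 11.19.
ε = (ΔQ_A/Q̄_A)/(ΔP_B/P̄_B) = (2196/3880.0)/(-2.14/11.19) ≈ -2.959.
ε < 0: DVD players and DVDs are complements.

-2.959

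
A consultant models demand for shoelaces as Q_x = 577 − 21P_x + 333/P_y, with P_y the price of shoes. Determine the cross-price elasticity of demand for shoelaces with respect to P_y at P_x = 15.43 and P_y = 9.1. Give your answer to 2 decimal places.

-0.13

At P_x = 15.43 and P_y = 9.1: Q_x = 289.563.
∂Q_x/∂P_y = −333/P_y² = -4.0213.
ε = (∂Q_x/∂P_y)(P_y/Q_x) = -4.0213 × (9.1/289.563) ≈ -0.13.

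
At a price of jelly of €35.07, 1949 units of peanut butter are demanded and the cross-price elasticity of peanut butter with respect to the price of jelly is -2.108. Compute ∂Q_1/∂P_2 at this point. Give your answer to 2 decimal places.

ε = (∂Q_1/∂P_2)·(P_2/Q_1) ⇒ ∂Q_1/∂P_2 = ε·Q_1/P_2 = -2.108 × 1949/35.07 ≈ -117.15.

-117.15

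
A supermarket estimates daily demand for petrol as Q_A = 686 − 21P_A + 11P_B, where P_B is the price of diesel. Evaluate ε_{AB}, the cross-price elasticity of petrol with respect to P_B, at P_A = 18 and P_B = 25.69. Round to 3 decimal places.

At P_A = 18 and P_B = 25.69: Q_A = 590.59.
∂Q_A/∂P_B = 11.
ε = (∂Q_A/∂P_B)(P_B/Q_A) = 11 × (25.69/590.59) ≈ 0.478.

0.478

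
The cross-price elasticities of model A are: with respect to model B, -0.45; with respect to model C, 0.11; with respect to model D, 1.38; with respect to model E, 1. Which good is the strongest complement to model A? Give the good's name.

Complements have ε < 0. The most negative value is -0.45 (model B).

model B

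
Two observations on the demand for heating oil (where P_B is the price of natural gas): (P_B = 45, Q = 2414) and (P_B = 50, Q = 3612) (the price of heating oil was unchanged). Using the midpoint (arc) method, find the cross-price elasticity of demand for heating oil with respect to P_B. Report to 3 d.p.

3.777

ΔQ_A = 3612 − 2414 = 1198; ΔP_B = 50 − 45 = 5.
Midpoints: Q̄_A = 3013.0, P̄_B = 47.50.
ε = (ΔQ_A/Q̄_A)/(ΔP_B/P̄_B) = (1198/3013.0)/(5/47.50) ≈ 3.777.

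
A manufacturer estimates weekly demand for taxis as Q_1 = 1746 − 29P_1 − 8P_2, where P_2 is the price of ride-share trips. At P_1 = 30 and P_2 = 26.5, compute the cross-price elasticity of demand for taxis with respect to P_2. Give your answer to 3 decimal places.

At P_1 = 30 and P_2 = 26.5: Q_1 = 664.
∂Q_1/∂P_2 = -8.
ε = (∂Q_1/∂P_2)(P_2/Q_1) = -8 × (26.5/664) ≈ -0.319.
Since ε < 0, taxis and ride-share trips are complements.

-0.319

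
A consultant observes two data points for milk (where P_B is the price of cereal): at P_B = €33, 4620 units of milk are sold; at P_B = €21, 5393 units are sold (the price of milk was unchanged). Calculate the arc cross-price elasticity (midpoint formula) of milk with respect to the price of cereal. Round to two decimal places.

-0.35

ΔQ_A = 5393 − 4620 = 773; ΔP_B = 21 − 33 = -12.
Midpoints: Q̄_A = 5006.5, P̄_B = 27.00.
ε = (ΔQ_A/Q̄_A)/(ΔP_B/P̄_B) = (773/5006.5)/(-12/27.00) ≈ -0.35.
ε < 0: milk and cereal are complements.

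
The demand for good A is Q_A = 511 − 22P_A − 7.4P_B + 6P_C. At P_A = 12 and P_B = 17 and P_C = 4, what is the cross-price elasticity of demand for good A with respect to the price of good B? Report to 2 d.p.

At P_A = 12 and P_B = 17 and P_C = 4: Q_A = 145.2.
∂Q_A/∂P_B = -7.4.
ε = (∂Q_A/∂P_B)(P_B/Q_A) = -7.4 × (17/145.2) ≈ -0.87.

-0.87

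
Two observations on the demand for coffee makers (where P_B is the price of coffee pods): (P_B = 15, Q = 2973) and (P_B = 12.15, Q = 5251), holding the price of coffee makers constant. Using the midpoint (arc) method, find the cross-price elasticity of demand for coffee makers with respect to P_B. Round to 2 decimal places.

ΔQ_A = 5251 − 2973 = 2278; ΔP_B = 12.15 − 15 = -2.85.
Midpoints: Q̄_A = 4112.0, P̄_B = 13.57.
ε = (ΔQ_A/Q̄_A)/(ΔP_B/P̄_B) = (2278/4112.0)/(-2.85/13.57) ≈ -2.64.

-2.64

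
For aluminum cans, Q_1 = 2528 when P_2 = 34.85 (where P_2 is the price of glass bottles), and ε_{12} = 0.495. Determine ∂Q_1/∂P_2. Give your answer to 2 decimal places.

35.91

ε = (∂Q_1/∂P_2)·(P_2/Q_1) ⇒ ∂Q_1/∂P_2 = ε·Q_1/P_2 = 0.495 × 2528/34.85 ≈ 35.91.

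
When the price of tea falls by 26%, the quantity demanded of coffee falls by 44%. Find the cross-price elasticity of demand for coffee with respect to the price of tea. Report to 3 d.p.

ε = (%ΔQ of coffee) / (%ΔP of tea) = (-44%) / (-26%) ≈ 1.692.

1.692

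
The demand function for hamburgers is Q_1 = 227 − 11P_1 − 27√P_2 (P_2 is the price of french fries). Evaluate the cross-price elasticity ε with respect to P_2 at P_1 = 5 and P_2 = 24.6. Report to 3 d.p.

At P_1 = 5 and P_2 = 24.6: Q_1 = 38.084.
∂Q_1/∂P_2 = -27/(2√P_2) = -27/(2√24.6) = -2.7219.
ε = (∂Q_1/∂P_2)(P_2/Q_1) = -2.7219 × (24.6/38.084) ≈ -1.758.
ε < 0: complements.

-1.758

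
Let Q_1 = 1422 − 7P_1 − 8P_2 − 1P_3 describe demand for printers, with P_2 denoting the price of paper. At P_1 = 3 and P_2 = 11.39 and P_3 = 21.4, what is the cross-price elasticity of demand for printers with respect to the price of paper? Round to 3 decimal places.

At P_1 = 3 and P_2 = 11.39 and P_3 = 21.4: Q_1 = 1288.48.
∂Q_1/∂P_2 = -8.
ε = (∂Q_1/∂P_2)(P_2/Q_1) = -8 × (11.39/1288.48) ≈ -0.071.
Since ε < 0, printers and paper are complements.

-0.071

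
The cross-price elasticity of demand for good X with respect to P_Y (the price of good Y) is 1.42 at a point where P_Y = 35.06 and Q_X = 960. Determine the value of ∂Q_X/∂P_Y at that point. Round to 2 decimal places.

ε = (∂Q_X/∂P_Y)·(P_Y/Q_X) ⇒ ∂Q_X/∂P_Y = ε·Q_X/P_Y = 1.42 × 960/35.06 ≈ 38.88.

38.88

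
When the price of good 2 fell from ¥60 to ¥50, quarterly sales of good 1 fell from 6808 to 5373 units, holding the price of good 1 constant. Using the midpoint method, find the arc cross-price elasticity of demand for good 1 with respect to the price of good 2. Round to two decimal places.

1.30

ΔQ_1 = 5373 − 6808 = -1435; ΔP_2 = 50 − 60 = -10.
Midpoints: Q̄_1 = 6090.5, P̄_2 = 55.00.
ε = (ΔQ_1/Q̄_1)/(ΔP_2/P̄_2) = (-1435/6090.5)/(-10/55.00) ≈ 1.30.
ε > 0: good 1 and good 2 are substitutes.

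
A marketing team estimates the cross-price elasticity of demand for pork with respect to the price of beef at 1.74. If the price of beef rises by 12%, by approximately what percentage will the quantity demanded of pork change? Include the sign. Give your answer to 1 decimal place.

20.9%

%ΔQ ≈ ε × %ΔP of beef = 1.74 × (12%) = 20.9%.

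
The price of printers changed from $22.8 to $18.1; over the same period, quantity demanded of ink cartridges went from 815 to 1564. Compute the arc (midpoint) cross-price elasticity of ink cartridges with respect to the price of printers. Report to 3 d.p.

ΔQ_A = 1564 − 815 = 749; ΔP_B = 18.1 − 22.8 = -4.7.
Midpoints: Q̄_A = 1189.5, P̄_B = 20.45.
ε = (ΔQ_A/Q̄_A)/(ΔP_B/P̄_B) = (749/1189.5)/(-4.7/20.45) ≈ -2.740.
ε < 0: ink cartridges and printers are complements.

-2.740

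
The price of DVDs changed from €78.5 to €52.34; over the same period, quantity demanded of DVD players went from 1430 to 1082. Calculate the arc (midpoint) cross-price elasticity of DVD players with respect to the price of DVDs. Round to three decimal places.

ΔQ_A = 1082 − 1430 = -348; ΔP_B = 52.34 − 78.5 = -26.16.
Midpoints: Q̄_A = 1256.0, P̄_B = 65.42.
ε = (ΔQ_A/Q̄_A)/(ΔP_B/P̄_B) = (-348/1256.0)/(-26.16/65.42) ≈ 0.693.

0.693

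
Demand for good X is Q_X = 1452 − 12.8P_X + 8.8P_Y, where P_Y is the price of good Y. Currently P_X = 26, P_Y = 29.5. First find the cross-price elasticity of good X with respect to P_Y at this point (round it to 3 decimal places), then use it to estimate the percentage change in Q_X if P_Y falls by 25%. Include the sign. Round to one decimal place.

-4.7%

At P_X = 26, P_Y = 29.5: Q_X = 1378.8.
∂Q_X/∂P_Y = 8.8.
ε = (∂Q_X/∂P_Y)(P_Y/Q_X) = 8.8000 × 29.5/1378.8 ≈ 0.188.
%ΔQ_X ≈ ε × %ΔP_Y = 0.188 × (-25%) = -4.7%.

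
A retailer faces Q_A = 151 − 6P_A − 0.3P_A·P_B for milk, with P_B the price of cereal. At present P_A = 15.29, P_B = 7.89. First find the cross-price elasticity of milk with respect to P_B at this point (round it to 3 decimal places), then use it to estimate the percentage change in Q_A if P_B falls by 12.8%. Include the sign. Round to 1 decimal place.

20.1%

At P_A = 15.29, P_B = 7.89: Q_A = 23.069.
∂Q_A/∂P_B = -0.3P_A = -4.5870.
ε = (∂Q_A/∂P_B)(P_B/Q_A) = -4.5870 × 7.89/23.069 ≈ -1.569.
%ΔQ_A ≈ ε × %ΔP_B = -1.569 × (-12.8%) = 20.1%.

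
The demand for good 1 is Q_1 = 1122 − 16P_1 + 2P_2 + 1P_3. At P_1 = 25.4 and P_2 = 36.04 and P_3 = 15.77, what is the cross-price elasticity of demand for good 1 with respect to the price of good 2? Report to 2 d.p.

At P_1 = 25.4 and P_2 = 36.04 and P_3 = 15.77: Q_1 = 803.45.
∂Q_1/∂P_2 = 2.
ε = (∂Q_1/∂P_2)(P_2/Q_1) = 2 × (36.04/803.45) ≈ 0.09.

0.09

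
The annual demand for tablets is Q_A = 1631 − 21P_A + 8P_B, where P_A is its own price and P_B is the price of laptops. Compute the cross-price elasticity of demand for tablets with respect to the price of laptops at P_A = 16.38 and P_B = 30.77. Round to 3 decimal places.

0.161

At P_A = 16.38 and P_B = 30.77: Q_A = 1533.18.
∂Q_A/∂P_B = 8.
ε = (∂Q_A/∂P_B)(P_B/Q_A) = 8 × (30.77/1533.18) ≈ 0.161.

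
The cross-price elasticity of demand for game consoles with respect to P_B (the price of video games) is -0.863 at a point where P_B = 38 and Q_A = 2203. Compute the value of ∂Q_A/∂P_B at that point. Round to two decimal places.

-50.03

ε = (∂Q_A/∂P_B)·(P_B/Q_A) ⇒ ∂Q_A/∂P_B = ε·Q_A/P_B = -0.863 × 2203/38 ≈ -50.03.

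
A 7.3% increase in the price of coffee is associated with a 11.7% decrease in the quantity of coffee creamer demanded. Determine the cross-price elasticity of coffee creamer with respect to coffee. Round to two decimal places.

-1.60

ε = (%ΔQ of coffee creamer) / (%ΔP of coffee) = (-11.7%) / (7.3%) ≈ -1.60.
Negative cross-price elasticity: complements.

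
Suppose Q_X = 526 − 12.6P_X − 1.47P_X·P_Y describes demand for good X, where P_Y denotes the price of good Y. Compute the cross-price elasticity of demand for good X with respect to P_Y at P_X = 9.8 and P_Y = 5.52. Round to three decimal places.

At P_X = 9.8 and P_Y = 5.52: Q_X = 322.999.
∂Q_X/∂P_Y = -1.47P_X = -1.47(9.8) = -14.4060.
ε = (∂Q_X/∂P_Y)(P_Y/Q_X) = -14.4060 × (5.52/322.999) ≈ -0.246.

-0.246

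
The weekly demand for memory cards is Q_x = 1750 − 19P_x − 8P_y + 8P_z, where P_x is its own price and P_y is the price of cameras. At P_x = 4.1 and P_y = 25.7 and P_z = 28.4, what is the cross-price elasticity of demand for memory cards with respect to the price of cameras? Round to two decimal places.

-0.12

At P_x = 4.1 and P_y = 25.7 and P_z = 28.4: Q_x = 1693.7.
∂Q_x/∂P_y = -8.
ε = (∂Q_x/∂P_y)(P_y/Q_x) = -8 × (25.7/1693.7) ≈ -0.12.
Since ε < 0, memory cards and cameras are complements.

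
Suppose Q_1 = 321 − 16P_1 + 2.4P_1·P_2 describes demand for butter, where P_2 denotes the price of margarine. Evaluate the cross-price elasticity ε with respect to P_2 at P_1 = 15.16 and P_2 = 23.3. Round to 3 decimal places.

0.915

At P_1 = 15.16 and P_2 = 23.3: Q_1 = 926.187.
∂Q_1/∂P_2 = 2.4P_1 = 2.4(15.16) = 36.3840.
ε = (∂Q_1/∂P_2)(P_2/Q_1) = 36.3840 × (23.3/926.187) ≈ 0.915.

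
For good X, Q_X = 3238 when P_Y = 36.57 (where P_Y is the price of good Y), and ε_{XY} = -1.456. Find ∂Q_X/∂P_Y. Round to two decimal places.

-128.92

ε = (∂Q_X/∂P_Y)·(P_Y/Q_X) ⇒ ∂Q_X/∂P_Y = ε·Q_X/P_Y = -1.456 × 3238/36.57 ≈ -128.92.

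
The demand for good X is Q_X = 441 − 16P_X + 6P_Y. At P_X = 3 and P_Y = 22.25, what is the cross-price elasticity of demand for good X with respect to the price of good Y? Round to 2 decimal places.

At P_X = 3 and P_Y = 22.25: Q_X = 526.5.
∂Q_X/∂P_Y = 6.
ε = (∂Q_X/∂P_Y)(P_Y/Q_X) = 6 × (22.25/526.5) ≈ 0.25.

0.25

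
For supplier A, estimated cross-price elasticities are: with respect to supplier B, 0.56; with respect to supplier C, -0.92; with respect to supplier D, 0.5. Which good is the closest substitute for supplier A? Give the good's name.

Substitutes have ε > 0. Among the positive values, 0.56 (supplier B) is largest.

supplier B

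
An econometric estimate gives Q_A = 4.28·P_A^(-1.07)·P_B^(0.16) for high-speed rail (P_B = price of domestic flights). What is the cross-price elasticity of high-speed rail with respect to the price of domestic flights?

0.16

In a log-linear (constant-elasticity) demand function, the coefficient on the exponent of P_B is the cross-price elasticity.
ε = 0.16. Positive, so high-speed rail and domestic flights are substitutes.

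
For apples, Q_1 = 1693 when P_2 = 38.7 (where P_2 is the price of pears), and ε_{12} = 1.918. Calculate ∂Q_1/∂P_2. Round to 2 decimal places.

ε = (∂Q_1/∂P_2)·(P_2/Q_1) ⇒ ∂Q_1/∂P_2 = ε·Q_1/P_2 = 1.918 × 1693/38.7 ≈ 83.91.

83.91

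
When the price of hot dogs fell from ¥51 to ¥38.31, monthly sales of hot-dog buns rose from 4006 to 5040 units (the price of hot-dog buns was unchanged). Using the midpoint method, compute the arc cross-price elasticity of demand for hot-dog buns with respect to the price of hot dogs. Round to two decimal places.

-0.80

ΔQ_A = 5040 − 4006 = 1034; ΔP_B = 38.31 − 51 = -12.69.
Midpoints: Q̄_A = 4523.0, P̄_B = 44.66.
ε = (ΔQ_A/Q̄_A)/(ΔP_B/P̄_B) = (1034/4523.0)/(-12.69/44.66) ≈ -0.80.
ε < 0: hot-dog buns and hot dogs are complements.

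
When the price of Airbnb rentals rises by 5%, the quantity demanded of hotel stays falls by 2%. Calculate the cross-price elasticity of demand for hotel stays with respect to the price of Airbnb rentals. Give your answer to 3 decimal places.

-0.400

ε = (%ΔQ of hotel stays) / (%ΔP of Airbnb rentals) = (-2%) / (5%) ≈ -0.400.
Negative cross-price elasticity: complements.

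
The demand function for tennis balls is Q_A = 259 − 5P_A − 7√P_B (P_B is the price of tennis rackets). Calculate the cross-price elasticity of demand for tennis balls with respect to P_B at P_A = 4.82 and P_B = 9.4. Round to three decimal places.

-0.050

At P_A = 4.82 and P_B = 9.4: Q_A = 213.438.
∂Q_A/∂P_B = -7/(2√P_B) = -7/(2√9.4) = -1.1416.
ε = (∂Q_A/∂P_B)(P_B/Q_A) = -1.1416 × (9.4/213.438) ≈ -0.050.
ε < 0: complements.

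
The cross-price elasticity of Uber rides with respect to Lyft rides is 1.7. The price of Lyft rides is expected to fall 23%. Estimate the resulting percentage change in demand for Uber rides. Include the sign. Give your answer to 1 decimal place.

-39.1%

%ΔQ ≈ ε × %ΔP of Lyft rides = 1.7 × (-23%) = -39.1%.
Demand for Uber rides falls by about 39.1%.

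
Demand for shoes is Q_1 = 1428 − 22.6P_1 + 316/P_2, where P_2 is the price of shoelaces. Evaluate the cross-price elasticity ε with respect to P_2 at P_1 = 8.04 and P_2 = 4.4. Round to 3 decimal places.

At P_1 = 8.04 and P_2 = 4.4: Q_1 = 1318.114.
∂Q_1/∂P_2 = −316/P_2² = -16.3223.
ε = (∂Q_1/∂P_2)(P_2/Q_1) = -16.3223 × (4.4/1318.114) ≈ -0.054.

-0.054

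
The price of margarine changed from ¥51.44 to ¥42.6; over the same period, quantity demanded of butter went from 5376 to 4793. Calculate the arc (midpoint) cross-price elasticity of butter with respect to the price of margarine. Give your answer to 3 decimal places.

0.610

ΔQ_A = 4793 − 5376 = -583; ΔP_B = 42.6 − 51.44 = -8.84.
Midpoints: Q̄_A = 5084.5, P̄_B = 47.02.
ε = (ΔQ_A/Q̄_A)/(ΔP_B/P̄_B) = (-583/5084.5)/(-8.84/47.02) ≈ 0.610.
ε > 0: butter and margarine are substitutes.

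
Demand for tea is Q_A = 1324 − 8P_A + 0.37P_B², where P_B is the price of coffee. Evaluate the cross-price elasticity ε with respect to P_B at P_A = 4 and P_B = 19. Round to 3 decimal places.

At P_A = 4 and P_B = 19: Q_A = 1425.57.
∂Q_A/∂P_B = 0.74P_B = 0.74(19) = 14.0600.
ε = (∂Q_A/∂P_B)(P_B/Q_A) = 14.0600 × (19/1425.57) ≈ 0.187.

0.187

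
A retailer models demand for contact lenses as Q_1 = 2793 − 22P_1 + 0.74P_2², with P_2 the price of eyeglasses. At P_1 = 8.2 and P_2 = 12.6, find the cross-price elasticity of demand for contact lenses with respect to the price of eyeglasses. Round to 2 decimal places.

At P_1 = 8.2 and P_2 = 12.6: Q_1 = 2730.082.
∂Q_1/∂P_2 = 1.48P_2 = 1.48(12.6) = 18.6480.
ε = (∂Q_1/∂P_2)(P_2/Q_1) = 18.6480 × (12.6/2730.082) ≈ 0.09.
ε > 0: substitutes.

0.09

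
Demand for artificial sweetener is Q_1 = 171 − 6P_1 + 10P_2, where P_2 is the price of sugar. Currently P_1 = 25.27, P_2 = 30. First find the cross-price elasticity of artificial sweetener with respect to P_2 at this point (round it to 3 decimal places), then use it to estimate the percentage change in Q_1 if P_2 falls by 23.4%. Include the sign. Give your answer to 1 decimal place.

At P_1 = 25.27, P_2 = 30: Q_1 = 319.38.
∂Q_1/∂P_2 = 10.
ε = (∂Q_1/∂P_2)(P_2/Q_1) = 10.0000 × 30/319.38 ≈ 0.939.
%ΔQ_1 ≈ ε × %ΔP_2 = 0.939 × (-23.4%) = -22.0%.

-22.0%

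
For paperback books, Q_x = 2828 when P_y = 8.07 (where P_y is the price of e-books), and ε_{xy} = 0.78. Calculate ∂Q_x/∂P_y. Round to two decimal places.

273.34

ε = (∂Q_x/∂P_y)·(P_y/Q_x) ⇒ ∂Q_x/∂P_y = ε·Q_x/P_y = 0.78 × 2828/8.07 ≈ 273.34.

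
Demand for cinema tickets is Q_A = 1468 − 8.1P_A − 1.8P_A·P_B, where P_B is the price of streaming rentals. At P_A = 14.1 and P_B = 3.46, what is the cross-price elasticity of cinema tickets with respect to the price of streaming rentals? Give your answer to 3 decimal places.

-0.069

At P_A = 14.1 and P_B = 3.46: Q_A = 1265.975.
∂Q_A/∂P_B = -1.8P_A = -1.8(14.1) = -25.3800.
ε = (∂Q_A/∂P_B)(P_B/Q_A) = -25.3800 × (3.46/1265.975) ≈ -0.069.
ε < 0: complements.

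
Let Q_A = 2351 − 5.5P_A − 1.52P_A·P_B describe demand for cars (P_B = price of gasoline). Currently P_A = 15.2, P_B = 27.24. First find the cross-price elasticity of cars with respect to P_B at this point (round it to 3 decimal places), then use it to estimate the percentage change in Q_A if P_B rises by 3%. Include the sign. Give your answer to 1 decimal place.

-1.2%

At P_A = 15.2, P_B = 27.24: Q_A = 1638.047.
∂Q_A/∂P_B = -1.52P_A = -23.1040.
ε = (∂Q_A/∂P_B)(P_B/Q_A) = -23.1040 × 27.24/1638.047 ≈ -0.384.
%ΔQ_A ≈ ε × %ΔP_B = -0.384 × (3%) = -1.2%.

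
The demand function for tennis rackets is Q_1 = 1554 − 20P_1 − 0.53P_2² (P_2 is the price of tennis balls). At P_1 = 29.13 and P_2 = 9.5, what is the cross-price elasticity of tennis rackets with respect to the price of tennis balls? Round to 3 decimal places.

-0.104

At P_1 = 29.13 and P_2 = 9.5: Q_1 = 923.567.
∂Q_1/∂P_2 = -1.06P_2 = -1.06(9.5) = -10.0700.
ε = (∂Q_1/∂P_2)(P_2/Q_1) = -10.0700 × (9.5/923.567) ≈ -0.104.
ε < 0: complements.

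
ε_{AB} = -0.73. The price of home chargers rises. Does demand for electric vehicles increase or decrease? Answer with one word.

decrease

ε < 0 and the price of home chargers rises, so the quantity of electric vehicles moves in the opposite direction: it decreases.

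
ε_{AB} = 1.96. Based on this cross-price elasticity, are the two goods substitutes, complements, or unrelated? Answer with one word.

substitutes

ε = 1.96 > 0, so a higher price of good B raises demand for good A: substitutes.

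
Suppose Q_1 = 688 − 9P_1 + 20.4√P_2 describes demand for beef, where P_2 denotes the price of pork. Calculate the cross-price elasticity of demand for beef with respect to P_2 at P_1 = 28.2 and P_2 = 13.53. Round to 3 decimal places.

0.074

At P_1 = 28.2 and P_2 = 13.53: Q_1 = 509.238.
∂Q_1/∂P_2 = 20.4/(2√P_2) = 20.4/(2√13.53) = 2.7730.
ε = (∂Q_1/∂P_2)(P_2/Q_1) = 2.7730 × (13.53/509.238) ≈ 0.074.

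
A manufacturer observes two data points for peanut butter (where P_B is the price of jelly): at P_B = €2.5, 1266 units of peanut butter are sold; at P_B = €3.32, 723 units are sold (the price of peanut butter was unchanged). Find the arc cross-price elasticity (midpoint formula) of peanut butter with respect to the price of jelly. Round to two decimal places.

-1.94

ΔQ_A = 723 − 1266 = -543; ΔP_B = 3.32 − 2.5 = 0.82.
Midpoints: Q̄_A = 994.5, P̄_B = 2.91.
ε = (ΔQ_A/Q̄_A)/(ΔP_B/P̄_B) = (-543/994.5)/(0.82/2.91) ≈ -1.94.
ε < 0: peanut butter and jelly are complements.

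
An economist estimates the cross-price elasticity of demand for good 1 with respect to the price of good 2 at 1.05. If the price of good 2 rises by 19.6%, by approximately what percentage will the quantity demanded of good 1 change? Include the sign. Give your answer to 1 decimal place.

20.6%

%ΔQ ≈ ε × %ΔP of good 2 = 1.05 × (19.6%) = 20.6%.
Demand for good 1 rises by about 20.6%.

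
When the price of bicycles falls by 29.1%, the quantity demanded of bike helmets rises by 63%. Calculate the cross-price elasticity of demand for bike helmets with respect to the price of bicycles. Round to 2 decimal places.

ε = (%ΔQ of bike helmets) / (%ΔP of bicycles) = (63%) / (-29.1%) ≈ -2.16.

-2.16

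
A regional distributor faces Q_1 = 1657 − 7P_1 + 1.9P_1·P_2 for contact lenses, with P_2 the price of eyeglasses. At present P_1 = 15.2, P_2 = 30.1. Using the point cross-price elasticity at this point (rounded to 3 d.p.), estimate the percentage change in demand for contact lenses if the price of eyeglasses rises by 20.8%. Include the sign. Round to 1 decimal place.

At P_1 = 15.2, P_2 = 30.1: Q_1 = 2419.888.
∂Q_1/∂P_2 = 1.9P_1 = 28.8800.
ε = (∂Q_1/∂P_2)(P_2/Q_1) = 28.8800 × 30.1/2419.888 ≈ 0.359.
%ΔQ_1 ≈ ε × %ΔP_2 = 0.359 × (20.8%) = 7.5%.

7.5%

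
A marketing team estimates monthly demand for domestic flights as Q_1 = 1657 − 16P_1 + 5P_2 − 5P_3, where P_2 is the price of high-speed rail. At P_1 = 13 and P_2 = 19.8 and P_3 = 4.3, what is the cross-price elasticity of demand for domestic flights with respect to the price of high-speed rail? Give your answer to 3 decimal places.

0.065

At P_1 = 13 and P_2 = 19.8 and P_3 = 4.3: Q_1 = 1526.5.
∂Q_1/∂P_2 = 5.
ε = (∂Q_1/∂P_2)(P_2/Q_1) = 5 × (19.8/1526.5) ≈ 0.065.
Since ε > 0, domestic flights and high-speed rail are substitutes.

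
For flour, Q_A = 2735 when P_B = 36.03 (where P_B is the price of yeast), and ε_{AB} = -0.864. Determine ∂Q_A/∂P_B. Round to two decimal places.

-65.59

ε = (∂Q_A/∂P_B)·(P_B/Q_A) ⇒ ∂Q_A/∂P_B = ε·Q_A/P_B = -0.864 × 2735/36.03 ≈ -65.59.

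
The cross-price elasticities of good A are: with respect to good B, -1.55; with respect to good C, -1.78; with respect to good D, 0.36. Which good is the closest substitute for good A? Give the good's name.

Substitutes have ε > 0. Among the positive values, 0.36 (good D) is largest.

good D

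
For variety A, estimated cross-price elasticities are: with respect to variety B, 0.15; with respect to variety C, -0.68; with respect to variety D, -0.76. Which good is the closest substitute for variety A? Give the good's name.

variety B

Substitutes have ε > 0. Among the positive values, 0.15 (variety B) is largest.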